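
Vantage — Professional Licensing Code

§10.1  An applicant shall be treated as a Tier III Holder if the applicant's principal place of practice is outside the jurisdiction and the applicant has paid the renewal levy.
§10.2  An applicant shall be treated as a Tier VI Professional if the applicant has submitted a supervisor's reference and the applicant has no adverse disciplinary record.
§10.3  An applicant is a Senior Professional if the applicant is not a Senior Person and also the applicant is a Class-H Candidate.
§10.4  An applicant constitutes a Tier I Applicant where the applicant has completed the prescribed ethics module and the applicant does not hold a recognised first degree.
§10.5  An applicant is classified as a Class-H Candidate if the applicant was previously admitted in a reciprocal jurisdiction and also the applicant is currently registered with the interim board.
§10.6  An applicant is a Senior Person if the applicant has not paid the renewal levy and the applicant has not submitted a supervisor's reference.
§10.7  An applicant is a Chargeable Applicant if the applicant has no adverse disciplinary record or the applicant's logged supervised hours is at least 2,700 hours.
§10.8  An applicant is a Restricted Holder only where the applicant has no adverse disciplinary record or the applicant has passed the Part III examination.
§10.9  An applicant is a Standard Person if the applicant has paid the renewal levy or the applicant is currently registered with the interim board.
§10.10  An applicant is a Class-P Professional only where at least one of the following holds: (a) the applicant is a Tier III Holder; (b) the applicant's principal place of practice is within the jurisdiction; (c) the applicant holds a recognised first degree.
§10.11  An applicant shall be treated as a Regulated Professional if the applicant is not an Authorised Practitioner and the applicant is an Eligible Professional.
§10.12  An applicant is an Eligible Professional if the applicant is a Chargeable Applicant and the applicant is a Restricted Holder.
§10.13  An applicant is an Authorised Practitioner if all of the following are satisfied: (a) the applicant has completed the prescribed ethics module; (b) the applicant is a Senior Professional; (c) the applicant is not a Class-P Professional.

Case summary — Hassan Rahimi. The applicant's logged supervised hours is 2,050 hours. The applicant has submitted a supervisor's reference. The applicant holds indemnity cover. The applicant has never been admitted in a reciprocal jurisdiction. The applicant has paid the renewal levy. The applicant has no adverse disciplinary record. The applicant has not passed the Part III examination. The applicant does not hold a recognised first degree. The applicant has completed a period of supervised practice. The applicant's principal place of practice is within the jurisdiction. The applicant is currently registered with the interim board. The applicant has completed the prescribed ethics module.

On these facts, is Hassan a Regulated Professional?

§10.6 — Senior Person: [the applicant has not paid the renewal levy? no] AND [the applicant has not submitted a supervisor's reference? no] → not satisfied.
§10.5 — Class-H Candidate: [the applicant was previously admitted in a reciprocal jurisdiction? no] AND [the applicant is currently registered with the interim board? yes] → not satisfied.
§10.3 — Senior Professional: [not a Senior Person (§10.6)? yes] AND [Class-H Candidate (§10.5)? no] → not satisfied.
§10.1 — Tier III Holder: [the applicant's principal place of practice is outside the jurisdiction? no] AND [the applicant has paid the renewal levy? yes] → not satisfied.
§10.10 — Class-P Professional: [Tier III Holder (§10.1)? no] OR [the applicant's principal place of practice is within the jurisdiction? yes] OR [the applicant holds a recognised first degree? no] → satisfied.
§10.13 — Authorised Practitioner: [the applicant has completed the prescribed ethics module? yes] AND [Senior Professional (§10.3)? no] AND [not a Class-P Professional (§10.10)? no] → not satisfied.
§10.7 — Chargeable Applicant: [the applicant has no adverse disciplinary record? yes] OR [applicant's logged supervised hours: 2,050 hours ≥ 2,700 hours? no] → satisfied.
§10.8 — Restricted Holder: [the applicant has no adverse disciplinary record? yes] OR [the applicant has passed the Part III examination? no] → satisfied.
§10.12 — Eligible Professional: [Chargeable Applicant (§10.7)? yes] AND [Restricted Holder (§10.8)? yes] → satisfied.
§10.11 — Regulated Professional: [not an Authorised Practitioner (§10.13)? yes] AND [Eligible Professional (§10.12)? yes] → satisfied.

Yes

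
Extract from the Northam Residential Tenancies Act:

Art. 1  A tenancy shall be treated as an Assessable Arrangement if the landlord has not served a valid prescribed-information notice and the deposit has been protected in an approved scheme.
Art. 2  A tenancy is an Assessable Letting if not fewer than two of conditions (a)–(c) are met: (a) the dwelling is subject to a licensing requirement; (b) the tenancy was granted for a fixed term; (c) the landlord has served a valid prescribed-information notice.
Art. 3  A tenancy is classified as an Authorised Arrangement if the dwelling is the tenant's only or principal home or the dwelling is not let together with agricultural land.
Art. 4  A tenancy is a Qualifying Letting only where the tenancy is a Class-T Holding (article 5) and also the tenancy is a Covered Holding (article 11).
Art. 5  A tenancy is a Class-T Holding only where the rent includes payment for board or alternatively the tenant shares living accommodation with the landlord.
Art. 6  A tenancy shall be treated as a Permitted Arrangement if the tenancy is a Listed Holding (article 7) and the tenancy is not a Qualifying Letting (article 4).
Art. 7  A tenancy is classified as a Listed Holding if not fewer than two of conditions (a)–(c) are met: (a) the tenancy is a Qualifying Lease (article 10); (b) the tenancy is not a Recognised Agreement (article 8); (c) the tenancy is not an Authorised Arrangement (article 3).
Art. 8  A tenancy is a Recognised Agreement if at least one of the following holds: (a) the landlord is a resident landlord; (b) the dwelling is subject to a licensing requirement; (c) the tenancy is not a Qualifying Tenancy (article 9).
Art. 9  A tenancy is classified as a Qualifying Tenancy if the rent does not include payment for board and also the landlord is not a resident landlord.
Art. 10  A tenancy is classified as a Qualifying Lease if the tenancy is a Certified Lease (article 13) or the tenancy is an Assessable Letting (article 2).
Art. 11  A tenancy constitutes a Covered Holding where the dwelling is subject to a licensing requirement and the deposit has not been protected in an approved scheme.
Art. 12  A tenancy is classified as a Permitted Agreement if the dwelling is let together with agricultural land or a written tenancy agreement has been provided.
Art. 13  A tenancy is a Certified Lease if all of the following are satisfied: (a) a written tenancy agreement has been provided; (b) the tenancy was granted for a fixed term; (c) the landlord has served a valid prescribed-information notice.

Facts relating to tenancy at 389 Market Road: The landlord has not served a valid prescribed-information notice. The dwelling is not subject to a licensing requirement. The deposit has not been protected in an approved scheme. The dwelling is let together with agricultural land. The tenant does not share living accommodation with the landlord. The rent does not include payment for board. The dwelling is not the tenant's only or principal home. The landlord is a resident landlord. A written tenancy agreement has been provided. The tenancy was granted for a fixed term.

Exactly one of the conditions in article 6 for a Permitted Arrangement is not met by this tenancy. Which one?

Listed Holding

Under article 13: a written tenancy agreement has been provided? yes; and the tenancy was granted for a fixed term? yes; and the landlord has served a valid prescribed-information notice? no. So the tenancy is not a Certified Lease.
Under article 2: the dwelling is subject to a licensing requirement? no; the tenancy was granted for a fixed term? yes; the landlord has served a valid prescribed-information notice? no — 1 of 3 hold (need ≥2) → not satisfied.
Under article 10: Certified Lease (article 13)? no; or Assessable Letting (article 2)? no. So the tenancy is not a Qualifying Lease.
Under article 9: the rent does not include payment for board? yes; and the landlord is not a resident landlord? no. So the tenancy is not a Qualifying Tenancy.
Under article 8: the landlord is a resident landlord? yes; or the dwelling is subject to a licensing requirement? no; or not a Qualifying Tenancy (article 9)? yes. So the tenancy is a Recognised Agreement.
Under article 3: the dwelling is the tenant's only or principal home? no; or the dwelling is not let together with agricultural land? no. So the tenancy is not an Authorised Arrangement.
Under article 7: Qualifying Lease (article 10)? no; not a Recognised Agreement (article 8)? no; not an Authorised Arrangement (article 3)? yes — 1 of 3 hold (need ≥2) → not satisfied.
Under article 5: the rent includes payment for board? no; or the tenant shares living accommodation with the landlord? no. So the tenancy is not a Class-T Holding.
Under article 11: the dwelling is subject to a licensing requirement? no; and the deposit has not been protected in an approved scheme? yes. So the tenancy is not a Covered Holding.
Under article 4: Class-T Holding (article 5)? no; and Covered Holding (article 11)? no. So the tenancy is not a Qualifying Letting.
Under article 6: Listed Holding (article 7)? no; and not a Qualifying Letting (article 4)? yes. So the tenancy is not a Permitted Arrangement.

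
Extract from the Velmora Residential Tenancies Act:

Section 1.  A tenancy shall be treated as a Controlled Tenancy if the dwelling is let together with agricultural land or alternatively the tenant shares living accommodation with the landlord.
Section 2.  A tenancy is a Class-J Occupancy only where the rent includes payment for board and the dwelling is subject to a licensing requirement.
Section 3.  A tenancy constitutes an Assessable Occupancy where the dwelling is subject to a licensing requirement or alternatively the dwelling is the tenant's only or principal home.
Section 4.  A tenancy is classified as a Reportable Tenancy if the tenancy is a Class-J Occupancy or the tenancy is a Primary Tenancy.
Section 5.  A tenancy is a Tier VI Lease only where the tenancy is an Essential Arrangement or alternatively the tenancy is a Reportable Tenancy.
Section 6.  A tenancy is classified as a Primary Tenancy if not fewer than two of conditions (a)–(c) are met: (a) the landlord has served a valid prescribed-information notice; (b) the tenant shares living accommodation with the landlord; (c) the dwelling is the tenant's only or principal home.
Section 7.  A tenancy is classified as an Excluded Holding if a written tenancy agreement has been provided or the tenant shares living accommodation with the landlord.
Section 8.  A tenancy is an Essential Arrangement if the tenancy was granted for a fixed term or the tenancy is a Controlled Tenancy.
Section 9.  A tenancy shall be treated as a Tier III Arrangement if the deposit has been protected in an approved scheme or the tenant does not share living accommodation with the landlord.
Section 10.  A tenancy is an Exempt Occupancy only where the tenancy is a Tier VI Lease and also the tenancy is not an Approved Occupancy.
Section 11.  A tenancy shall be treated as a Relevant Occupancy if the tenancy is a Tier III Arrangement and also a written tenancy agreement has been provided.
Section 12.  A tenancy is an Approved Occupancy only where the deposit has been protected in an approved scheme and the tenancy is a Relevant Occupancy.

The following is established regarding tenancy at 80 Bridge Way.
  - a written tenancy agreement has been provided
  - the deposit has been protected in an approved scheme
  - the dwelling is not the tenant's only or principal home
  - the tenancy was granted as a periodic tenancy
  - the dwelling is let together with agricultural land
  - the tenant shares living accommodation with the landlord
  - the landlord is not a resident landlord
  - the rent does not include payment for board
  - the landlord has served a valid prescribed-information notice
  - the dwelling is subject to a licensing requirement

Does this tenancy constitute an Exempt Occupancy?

No

Under section 1: the dwelling is let together with agricultural land? yes; or the tenant shares living accommodation with the landlord? yes. So the tenancy is a Controlled Tenancy.
Under section 8: the tenancy was granted for a fixed term? no; or Controlled Tenancy (section 1)? yes. So the tenancy is an Essential Arrangement.
Under section 2: the rent includes payment for board? no; and the dwelling is subject to a licensing requirement? yes. So the tenancy is not a Class-J Occupancy.
Under section 6: the landlord has served a valid prescribed-information notice? yes; the tenant shares living accommodation with the landlord? yes; the dwelling is the tenant's only or principal home? no — 2 of 3 hold (need ≥2) → satisfied.
Under section 4: Class-J Occupancy (section 2)? no; or Primary Tenancy (section 6)? yes. So the tenancy is a Reportable Tenancy.
Under section 5: Essential Arrangement (section 8)? yes; or Reportable Tenancy (section 4)? yes. So the tenancy is a Tier VI Lease.
Under section 9: the deposit has been protected in an approved scheme? yes; or the tenant does not share living accommodation with the landlord? no. So the tenancy is a Tier III Arrangement.
Under section 11: Tier III Arrangement (section 9)? yes; and a written tenancy agreement has been provided? yes. So the tenancy is a Relevant Occupancy.
Under section 12: the deposit has been protected in an approved scheme? yes; and Relevant Occupancy (section 11)? yes. So the tenancy is an Approved Occupancy.
Under section 10: Tier VI Lease (section 5)? yes; and not an Approved Occupancy (section 12)? no. So the tenancy is not an Exempt Occupancy.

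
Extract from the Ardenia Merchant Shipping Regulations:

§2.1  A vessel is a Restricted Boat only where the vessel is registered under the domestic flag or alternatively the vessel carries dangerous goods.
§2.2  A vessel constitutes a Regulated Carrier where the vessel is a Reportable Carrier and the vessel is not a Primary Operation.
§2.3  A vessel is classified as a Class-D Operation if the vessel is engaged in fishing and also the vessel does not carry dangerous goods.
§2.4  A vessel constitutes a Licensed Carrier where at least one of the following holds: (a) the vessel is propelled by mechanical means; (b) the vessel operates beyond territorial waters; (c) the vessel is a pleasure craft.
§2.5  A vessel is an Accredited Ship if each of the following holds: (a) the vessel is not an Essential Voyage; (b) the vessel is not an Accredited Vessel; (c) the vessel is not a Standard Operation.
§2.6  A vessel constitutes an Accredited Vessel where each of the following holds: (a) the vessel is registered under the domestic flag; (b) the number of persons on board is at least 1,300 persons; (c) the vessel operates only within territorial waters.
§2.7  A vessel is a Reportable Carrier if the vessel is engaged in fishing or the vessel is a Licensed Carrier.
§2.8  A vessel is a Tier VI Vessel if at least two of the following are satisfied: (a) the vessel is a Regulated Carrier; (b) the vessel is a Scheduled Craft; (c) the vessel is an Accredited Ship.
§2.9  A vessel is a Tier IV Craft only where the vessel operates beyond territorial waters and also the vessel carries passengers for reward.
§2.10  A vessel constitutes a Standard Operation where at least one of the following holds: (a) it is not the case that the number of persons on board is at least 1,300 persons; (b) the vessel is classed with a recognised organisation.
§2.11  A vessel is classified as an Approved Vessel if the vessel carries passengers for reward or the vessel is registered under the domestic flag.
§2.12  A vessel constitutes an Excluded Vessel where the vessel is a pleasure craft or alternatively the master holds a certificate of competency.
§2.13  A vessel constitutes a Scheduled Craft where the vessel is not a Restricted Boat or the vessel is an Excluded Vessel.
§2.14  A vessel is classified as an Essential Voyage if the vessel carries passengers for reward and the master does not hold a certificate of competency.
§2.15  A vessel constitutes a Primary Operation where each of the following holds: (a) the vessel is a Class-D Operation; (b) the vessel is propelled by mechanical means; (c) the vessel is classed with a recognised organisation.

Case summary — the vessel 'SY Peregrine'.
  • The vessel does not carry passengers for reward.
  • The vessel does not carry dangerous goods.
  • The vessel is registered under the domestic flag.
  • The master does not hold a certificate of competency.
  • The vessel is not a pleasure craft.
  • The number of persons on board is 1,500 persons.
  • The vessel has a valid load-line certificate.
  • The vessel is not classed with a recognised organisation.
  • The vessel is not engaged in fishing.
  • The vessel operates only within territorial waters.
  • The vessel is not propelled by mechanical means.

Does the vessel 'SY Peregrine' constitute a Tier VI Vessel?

Under §2.4: the vessel is propelled by mechanical means? no; or the vessel operates beyond territorial waters? no; or the vessel is a pleasure craft? no. So the vessel is not a Licensed Carrier.
Under §2.7: the vessel is engaged in fishing? no; or Licensed Carrier (§2.4)? no. So the vessel is not a Reportable Carrier.
Under §2.3: the vessel is engaged in fishing? no; and the vessel does not carry dangerous goods? yes. So the vessel is not a Class-D Operation.
Under §2.15: Class-D Operation (§2.3)? no; and the vessel is propelled by mechanical means? no; and the vessel is classed with a recognised organisation? no. So the vessel is not a Primary Operation.
Under §2.2: Reportable Carrier (§2.7)? no; and not a Primary Operation (§2.15)? yes. So the vessel is not a Regulated Carrier.
Under §2.1: the vessel is registered under the domestic flag? yes; or the vessel carries dangerous goods? no. So the vessel is a Restricted Boat.
Under §2.12: the vessel is a pleasure craft? no; or the master holds a certificate of competency? no. So the vessel is not an Excluded Vessel.
Under §2.13: not a Restricted Boat (§2.1)? no; or Excluded Vessel (§2.12)? no. So the vessel is not a Scheduled Craft.
Under §2.14: the vessel carries passengers for reward? no; and the master does not hold a certificate of competency? yes. So the vessel is not an Essential Voyage.
Under §2.6: the vessel is registered under the domestic flag? yes; and number of persons on board: 1,500 persons ≥ 1,300 persons? yes; and the vessel operates only within territorial waters? yes. So the vessel is an Accredited Vessel.
Under §2.10: number of persons on board: 1,500 persons ≥ 1,300 persons? yes, so negated condition no; or the vessel is classed with a recognised organisation? no. So the vessel is not a Standard Operation.
Under §2.5: not an Essential Voyage (§2.14)? yes; and not an Accredited Vessel (§2.6)? no; and not a Standard Operation (§2.10)? yes. So the vessel is not an Accredited Ship.
Under §2.8: Regulated Carrier (§2.2)? no; Scheduled Craft (§2.13)? no; Accredited Ship (§2.5)? no — 0 of 3 hold (need ≥2) → not satisfied.

No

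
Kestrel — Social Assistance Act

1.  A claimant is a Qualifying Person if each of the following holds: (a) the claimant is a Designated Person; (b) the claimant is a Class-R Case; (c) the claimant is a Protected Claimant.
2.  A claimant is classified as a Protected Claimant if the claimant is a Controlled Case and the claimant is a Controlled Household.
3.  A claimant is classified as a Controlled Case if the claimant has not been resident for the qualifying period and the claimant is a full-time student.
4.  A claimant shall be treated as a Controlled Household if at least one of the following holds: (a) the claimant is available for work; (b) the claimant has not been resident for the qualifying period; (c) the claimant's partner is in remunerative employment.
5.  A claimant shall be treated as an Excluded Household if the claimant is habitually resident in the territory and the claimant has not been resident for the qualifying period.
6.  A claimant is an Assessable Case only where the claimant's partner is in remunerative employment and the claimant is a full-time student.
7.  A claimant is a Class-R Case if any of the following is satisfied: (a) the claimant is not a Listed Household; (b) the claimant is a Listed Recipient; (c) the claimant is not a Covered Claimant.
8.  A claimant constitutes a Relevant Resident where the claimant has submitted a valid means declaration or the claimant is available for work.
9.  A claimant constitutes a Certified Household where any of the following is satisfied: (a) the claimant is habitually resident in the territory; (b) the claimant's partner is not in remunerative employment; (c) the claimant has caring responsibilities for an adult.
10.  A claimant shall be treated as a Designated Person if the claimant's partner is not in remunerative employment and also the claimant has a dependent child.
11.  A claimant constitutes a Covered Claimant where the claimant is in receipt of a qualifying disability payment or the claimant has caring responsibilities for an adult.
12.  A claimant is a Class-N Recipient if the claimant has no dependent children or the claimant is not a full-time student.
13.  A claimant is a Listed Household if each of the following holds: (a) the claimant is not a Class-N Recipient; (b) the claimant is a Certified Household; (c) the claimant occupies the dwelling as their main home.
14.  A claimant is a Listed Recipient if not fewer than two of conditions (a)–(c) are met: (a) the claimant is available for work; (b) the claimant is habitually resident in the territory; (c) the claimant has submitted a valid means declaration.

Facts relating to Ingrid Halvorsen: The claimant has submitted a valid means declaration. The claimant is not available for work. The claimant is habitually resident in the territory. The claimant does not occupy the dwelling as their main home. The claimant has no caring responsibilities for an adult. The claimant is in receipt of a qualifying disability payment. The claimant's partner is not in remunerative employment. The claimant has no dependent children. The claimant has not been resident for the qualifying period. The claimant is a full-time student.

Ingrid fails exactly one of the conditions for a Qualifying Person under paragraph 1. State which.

paragraph 10 — Designated Person: [the claimant's partner is not in remunerative employment? yes] AND [the claimant has a dependent child? no] → not satisfied.
paragraph 12 — Class-N Recipient: [the claimant has no dependent children? yes] OR [the claimant is not a full-time student? no] → satisfied.
paragraph 9 — Certified Household: [the claimant is habitually resident in the territory? yes] OR [the claimant's partner is not in remunerative employment? yes] OR [the claimant has caring responsibilities for an adult? no] → satisfied.
paragraph 13 — Listed Household: [not a Class-N Recipient (paragraph 12)? no] AND [Certified Household (paragraph 9)? yes] AND [the claimant occupies the dwelling as their main home? no] → not satisfied.
paragraph 14 — Listed Recipient: the claimant is available for work? no; the claimant is habitually resident in the territory? yes; the claimant has submitted a valid means declaration? yes — 2 of 3 hold (need ≥2) → satisfied.
paragraph 11 — Covered Claimant: [the claimant is in receipt of a qualifying disability payment? yes] OR [the claimant has caring responsibilities for an adult? no] → satisfied.
paragraph 7 — Class-R Case: [not a Listed Household (paragraph 13)? yes] OR [Listed Recipient (paragraph 14)? yes] OR [not a Covered Claimant (paragraph 11)? no] → satisfied.
paragraph 3 — Controlled Case: [the claimant has not been resident for the qualifying period? yes] AND [the claimant is a full-time student? yes] → satisfied.
paragraph 4 — Controlled Household: [the claimant is available for work? no] OR [the claimant has not been resident for the qualifying period? yes] OR [the claimant's partner is in remunerative employment? no] → satisfied.
paragraph 2 — Protected Claimant: [Controlled Case (paragraph 3)? yes] AND [Controlled Household (paragraph 4)? yes] → satisfied.
paragraph 1 — Qualifying Person: [Designated Person (paragraph 10)? no] AND [Class-R Case (paragraph 7)? yes] AND [Protected Claimant (paragraph 2)? yes] → not satisfied.

Designated Person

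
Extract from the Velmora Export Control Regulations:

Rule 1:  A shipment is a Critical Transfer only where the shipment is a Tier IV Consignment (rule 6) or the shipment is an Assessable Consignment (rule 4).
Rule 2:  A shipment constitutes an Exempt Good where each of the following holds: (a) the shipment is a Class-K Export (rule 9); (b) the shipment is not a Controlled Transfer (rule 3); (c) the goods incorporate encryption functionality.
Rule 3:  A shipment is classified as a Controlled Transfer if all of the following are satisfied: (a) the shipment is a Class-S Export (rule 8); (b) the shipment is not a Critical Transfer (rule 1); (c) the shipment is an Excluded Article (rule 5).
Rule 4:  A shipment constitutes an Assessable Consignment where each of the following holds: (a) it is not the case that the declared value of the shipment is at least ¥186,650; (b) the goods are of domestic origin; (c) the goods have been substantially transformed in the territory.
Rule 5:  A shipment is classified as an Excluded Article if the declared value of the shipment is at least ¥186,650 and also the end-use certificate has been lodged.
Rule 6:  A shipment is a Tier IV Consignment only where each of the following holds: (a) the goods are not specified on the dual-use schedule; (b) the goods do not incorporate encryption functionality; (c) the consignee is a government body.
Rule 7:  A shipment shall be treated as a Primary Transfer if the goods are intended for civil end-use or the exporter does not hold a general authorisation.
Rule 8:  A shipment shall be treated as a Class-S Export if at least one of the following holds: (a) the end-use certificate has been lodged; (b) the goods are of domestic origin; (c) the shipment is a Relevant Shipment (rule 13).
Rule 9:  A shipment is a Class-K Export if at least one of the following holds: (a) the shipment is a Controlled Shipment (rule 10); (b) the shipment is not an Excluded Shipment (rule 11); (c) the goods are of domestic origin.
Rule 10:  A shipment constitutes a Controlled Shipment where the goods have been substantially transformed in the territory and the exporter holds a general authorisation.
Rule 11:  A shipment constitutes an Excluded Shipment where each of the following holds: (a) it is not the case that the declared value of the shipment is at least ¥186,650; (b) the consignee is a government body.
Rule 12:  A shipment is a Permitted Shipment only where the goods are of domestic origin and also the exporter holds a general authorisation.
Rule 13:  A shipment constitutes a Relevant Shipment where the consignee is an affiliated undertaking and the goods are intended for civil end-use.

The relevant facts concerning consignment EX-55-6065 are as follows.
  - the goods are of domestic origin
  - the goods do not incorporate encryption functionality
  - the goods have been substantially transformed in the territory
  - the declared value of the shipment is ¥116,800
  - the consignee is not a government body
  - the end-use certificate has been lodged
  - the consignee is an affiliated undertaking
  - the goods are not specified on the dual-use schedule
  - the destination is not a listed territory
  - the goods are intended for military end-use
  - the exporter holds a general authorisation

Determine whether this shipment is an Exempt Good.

No

rule 10 — Controlled Shipment: [the goods have been substantially transformed in the territory? yes] AND [the exporter holds a general authorisation? yes] → satisfied.
rule 11 — Excluded Shipment: [declared value of the shipment: ¥116,800 ≥ ¥186,650? no, so negated condition yes] AND [the consignee is a government body? no] → not satisfied.
rule 9 — Class-K Export: [Controlled Shipment (rule 10)? yes] OR [not an Excluded Shipment (rule 11)? yes] OR [the goods are of domestic origin? yes] → satisfied.
rule 13 — Relevant Shipment: [the consignee is an affiliated undertaking? yes] AND [the goods are intended for civil end-use? no] → not satisfied.
rule 8 — Class-S Export: [the end-use certificate has been lodged? yes] OR [the goods are of domestic origin? yes] OR [Relevant Shipment (rule 13)? no] → satisfied.
rule 6 — Tier IV Consignment: [the goods are not specified on the dual-use schedule? yes] AND [the goods do not incorporate encryption functionality? yes] AND [the consignee is a government body? no] → not satisfied.
rule 4 — Assessable Consignment: [declared value of the shipment: ¥116,800 ≥ ¥186,650? no, so negated condition yes] AND [the goods are of domestic origin? yes] AND [the goods have been substantially transformed in the territory? yes] → satisfied.
rule 1 — Critical Transfer: [Tier IV Consignment (rule 6)? no] OR [Assessable Consignment (rule 4)? yes] → satisfied.
rule 5 — Excluded Article: [declared value of the shipment: ¥116,800 ≥ ¥186,650? no] AND [the end-use certificate has been lodged? yes] → not satisfied.
rule 3 — Controlled Transfer: [Class-S Export (rule 8)? yes] AND [not a Critical Transfer (rule 1)? no] AND [Excluded Article (rule 5)? no] → not satisfied.
rule 2 — Exempt Good: [Class-K Export (rule 9)? yes] AND [not a Controlled Transfer (rule 3)? yes] AND [the goods incorporate encryption functionality? no] → not satisfied.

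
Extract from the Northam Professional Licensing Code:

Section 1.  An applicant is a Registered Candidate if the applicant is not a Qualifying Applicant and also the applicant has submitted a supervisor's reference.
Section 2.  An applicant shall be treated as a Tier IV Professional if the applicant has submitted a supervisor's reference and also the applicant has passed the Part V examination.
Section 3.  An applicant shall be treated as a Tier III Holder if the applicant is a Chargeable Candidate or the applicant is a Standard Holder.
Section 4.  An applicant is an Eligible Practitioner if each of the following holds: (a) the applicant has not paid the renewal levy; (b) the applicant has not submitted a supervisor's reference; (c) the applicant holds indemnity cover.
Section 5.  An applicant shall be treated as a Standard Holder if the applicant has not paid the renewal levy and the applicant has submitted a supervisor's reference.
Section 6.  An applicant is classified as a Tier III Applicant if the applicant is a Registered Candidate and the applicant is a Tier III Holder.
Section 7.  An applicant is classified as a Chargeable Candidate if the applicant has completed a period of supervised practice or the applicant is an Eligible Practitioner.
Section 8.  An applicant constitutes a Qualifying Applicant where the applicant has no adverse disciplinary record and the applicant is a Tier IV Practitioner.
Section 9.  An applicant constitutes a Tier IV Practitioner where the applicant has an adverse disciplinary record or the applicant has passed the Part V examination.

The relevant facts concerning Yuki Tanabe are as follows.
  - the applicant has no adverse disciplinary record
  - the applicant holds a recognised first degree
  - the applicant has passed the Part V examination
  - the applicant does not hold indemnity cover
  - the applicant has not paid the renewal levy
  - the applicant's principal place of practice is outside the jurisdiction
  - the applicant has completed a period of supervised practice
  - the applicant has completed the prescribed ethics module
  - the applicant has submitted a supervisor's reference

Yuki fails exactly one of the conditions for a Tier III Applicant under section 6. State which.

Under section 9: the applicant has an adverse disciplinary record? no; or the applicant has passed the Part V examination? yes. So the applicant is a Tier IV Practitioner.
Under section 8: the applicant has no adverse disciplinary record? yes; and Tier IV Practitioner (section 9)? yes. So the applicant is a Qualifying Applicant.
Under section 1: not a Qualifying Applicant (section 8)? no; and the applicant has submitted a supervisor's reference? yes. So the applicant is not a Registered Candidate.
Under section 4: the applicant has not paid the renewal levy? yes; and the applicant has not submitted a supervisor's reference? no; and the applicant holds indemnity cover? no. So the applicant is not an Eligible Practitioner.
Under section 7: the applicant has completed a period of supervised practice? yes; or Eligible Practitioner (section 4)? no. So the applicant is a Chargeable Candidate.
Under section 5: the applicant has not paid the renewal levy? yes; and the applicant has submitted a supervisor's reference? yes. So the applicant is a Standard Holder.
Under section 3: Chargeable Candidate (section 7)? yes; or Standard Holder (section 5)? yes. So the applicant is a Tier III Holder.
Under section 6: Registered Candidate (section 1)? no; and Tier III Holder (section 3)? yes. So the applicant is not a Tier III Applicant.

Registered Candidate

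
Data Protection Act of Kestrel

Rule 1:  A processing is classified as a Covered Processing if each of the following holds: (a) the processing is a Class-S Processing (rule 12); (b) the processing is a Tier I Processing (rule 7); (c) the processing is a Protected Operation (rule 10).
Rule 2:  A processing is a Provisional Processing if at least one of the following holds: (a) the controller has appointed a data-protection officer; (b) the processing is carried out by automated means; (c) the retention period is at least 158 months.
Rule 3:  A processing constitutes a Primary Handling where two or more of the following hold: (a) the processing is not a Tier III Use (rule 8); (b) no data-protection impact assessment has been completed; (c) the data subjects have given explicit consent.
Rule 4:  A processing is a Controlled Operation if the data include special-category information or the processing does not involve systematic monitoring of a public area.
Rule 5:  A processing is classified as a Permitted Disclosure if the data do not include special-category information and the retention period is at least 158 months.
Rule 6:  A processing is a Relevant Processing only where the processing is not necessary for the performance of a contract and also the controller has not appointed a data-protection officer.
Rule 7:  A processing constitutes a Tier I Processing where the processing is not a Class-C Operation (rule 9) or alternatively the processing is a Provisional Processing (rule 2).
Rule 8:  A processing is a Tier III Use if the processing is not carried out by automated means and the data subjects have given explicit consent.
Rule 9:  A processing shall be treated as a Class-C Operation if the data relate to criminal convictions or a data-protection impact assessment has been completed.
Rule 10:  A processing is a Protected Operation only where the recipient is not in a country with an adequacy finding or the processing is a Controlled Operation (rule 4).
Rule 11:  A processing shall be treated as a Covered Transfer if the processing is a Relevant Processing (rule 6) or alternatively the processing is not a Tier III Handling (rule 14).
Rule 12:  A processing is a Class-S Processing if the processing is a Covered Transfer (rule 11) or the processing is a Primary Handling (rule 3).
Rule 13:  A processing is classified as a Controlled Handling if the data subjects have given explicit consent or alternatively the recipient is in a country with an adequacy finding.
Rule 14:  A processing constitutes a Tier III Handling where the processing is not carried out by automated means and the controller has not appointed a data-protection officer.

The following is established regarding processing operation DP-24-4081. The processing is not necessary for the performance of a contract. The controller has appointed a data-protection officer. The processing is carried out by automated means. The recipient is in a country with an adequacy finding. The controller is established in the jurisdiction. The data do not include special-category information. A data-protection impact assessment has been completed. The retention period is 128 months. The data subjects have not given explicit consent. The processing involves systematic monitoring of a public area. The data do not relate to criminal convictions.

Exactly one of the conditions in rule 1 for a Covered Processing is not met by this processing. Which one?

rule 6 — Relevant Processing: [the processing is not necessary for the performance of a contract? yes] AND [the controller has not appointed a data-protection officer? no] → not satisfied.
rule 14 — Tier III Handling: [the processing is not carried out by automated means? no] AND [the controller has not appointed a data-protection officer? no] → not satisfied.
rule 11 — Covered Transfer: [Relevant Processing (rule 6)? no] OR [not a Tier III Handling (rule 14)? yes] → satisfied.
rule 8 — Tier III Use: [the processing is not carried out by automated means? no] AND [the data subjects have given explicit consent? no] → not satisfied.
rule 3 — Primary Handling: not a Tier III Use (rule 8)? yes; no data-protection impact assessment has been completed? no; the data subjects have given explicit consent? no — 1 of 3 hold (need ≥2) → not satisfied.
rule 12 — Class-S Processing: [Covered Transfer (rule 11)? yes] OR [Primary Handling (rule 3)? no] → satisfied.
rule 9 — Class-C Operation: [the data relate to criminal convictions? no] OR [a data-protection impact assessment has been completed? yes] → satisfied.
rule 2 — Provisional Processing: [the controller has appointed a data-protection officer? yes] OR [the processing is carried out by automated means? yes] OR [retention period: 128 months ≥ 158 months? no] → satisfied.
rule 7 — Tier I Processing: [not a Class-C Operation (rule 9)? no] OR [Provisional Processing (rule 2)? yes] → satisfied.
rule 4 — Controlled Operation: [the data include special-category information? no] OR [the processing does not involve systematic monitoring of a public area? no] → not satisfied.
rule 10 — Protected Operation: [the recipient is not in a country with an adequacy finding? no] OR [Controlled Operation (rule 4)? no] → not satisfied.
rule 1 — Covered Processing: [Class-S Processing (rule 12)? yes] AND [Tier I Processing (rule 7)? yes] AND [Protected Operation (rule 10)? no] → not satisfied.

Protected Operation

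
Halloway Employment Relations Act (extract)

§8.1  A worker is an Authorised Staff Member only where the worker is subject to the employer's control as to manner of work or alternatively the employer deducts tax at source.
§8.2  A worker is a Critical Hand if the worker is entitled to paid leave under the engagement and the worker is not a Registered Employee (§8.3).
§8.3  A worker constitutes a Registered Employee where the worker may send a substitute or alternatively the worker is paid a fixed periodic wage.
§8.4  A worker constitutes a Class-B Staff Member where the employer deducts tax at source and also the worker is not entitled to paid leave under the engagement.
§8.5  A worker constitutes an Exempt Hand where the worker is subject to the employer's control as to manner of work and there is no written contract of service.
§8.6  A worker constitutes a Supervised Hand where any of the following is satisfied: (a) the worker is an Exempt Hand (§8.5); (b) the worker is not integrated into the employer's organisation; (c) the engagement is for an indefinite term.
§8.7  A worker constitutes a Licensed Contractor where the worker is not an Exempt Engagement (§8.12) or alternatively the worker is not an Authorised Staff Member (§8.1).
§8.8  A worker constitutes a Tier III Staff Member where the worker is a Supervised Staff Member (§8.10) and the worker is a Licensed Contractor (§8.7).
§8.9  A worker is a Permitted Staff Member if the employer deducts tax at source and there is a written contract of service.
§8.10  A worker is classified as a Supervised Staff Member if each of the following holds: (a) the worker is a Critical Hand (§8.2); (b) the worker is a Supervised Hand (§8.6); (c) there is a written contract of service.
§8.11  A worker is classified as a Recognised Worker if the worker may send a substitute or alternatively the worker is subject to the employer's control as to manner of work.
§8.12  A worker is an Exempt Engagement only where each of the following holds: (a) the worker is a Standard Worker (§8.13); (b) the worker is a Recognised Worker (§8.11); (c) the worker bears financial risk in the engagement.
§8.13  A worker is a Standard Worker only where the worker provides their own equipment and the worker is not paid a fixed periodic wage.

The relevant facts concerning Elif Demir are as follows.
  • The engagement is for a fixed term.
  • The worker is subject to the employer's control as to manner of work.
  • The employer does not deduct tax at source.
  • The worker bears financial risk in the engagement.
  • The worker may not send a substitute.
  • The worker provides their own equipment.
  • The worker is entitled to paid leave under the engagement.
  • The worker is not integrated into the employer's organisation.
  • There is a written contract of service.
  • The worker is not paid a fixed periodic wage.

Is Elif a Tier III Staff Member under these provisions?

No

§8.3 — Registered Employee: [the worker may send a substitute? no] OR [the worker is paid a fixed periodic wage? no] → not satisfied.
§8.2 — Critical Hand: [the worker is entitled to paid leave under the engagement? yes] AND [not a Registered Employee (§8.3)? yes] → satisfied.
§8.5 — Exempt Hand: [the worker is subject to the employer's control as to manner of work? yes] AND [there is no written contract of service? no] → not satisfied.
§8.6 — Supervised Hand: [Exempt Hand (§8.5)? no] OR [the worker is not integrated into the employer's organisation? yes] OR [the engagement is for an indefinite term? no] → satisfied.
§8.10 — Supervised Staff Member: [Critical Hand (§8.2)? yes] AND [Supervised Hand (§8.6)? yes] AND [there is a written contract of service? yes] → satisfied.
§8.13 — Standard Worker: [the worker provides their own equipment? yes] AND [the worker is not paid a fixed periodic wage? yes] → satisfied.
§8.11 — Recognised Worker: [the worker may send a substitute? no] OR [the worker is subject to the employer's control as to manner of work? yes] → satisfied.
§8.12 — Exempt Engagement: [Standard Worker (§8.13)? yes] AND [Recognised Worker (§8.11)? yes] AND [the worker bears financial risk in the engagement? yes] → satisfied.
§8.1 — Authorised Staff Member: [the worker is subject to the employer's control as to manner of work? yes] OR [the employer deducts tax at source? no] → satisfied.
§8.7 — Licensed Contractor: [not an Exempt Engagement (§8.12)? no] OR [not an Authorised Staff Member (§8.1)? no] → not satisfied.
§8.8 — Tier III Staff Member: [Supervised Staff Member (§8.10)? yes] AND [Licensed Contractor (§8.7)? no] → not satisfied.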